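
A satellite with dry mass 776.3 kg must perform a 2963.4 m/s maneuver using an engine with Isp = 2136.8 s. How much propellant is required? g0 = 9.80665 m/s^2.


ve = Isp * g0 = 2136.8 * 9.80665 = 20954.849720 m/s
mass ratio = exp(dv/ve) = exp(2963.4/20954.849720) = 1.15190643
m_prop = m_dry * (mr - 1) = 776.3 * (1.15190643 - 1)
m_prop = 117.9250 kg

117.9250 kg


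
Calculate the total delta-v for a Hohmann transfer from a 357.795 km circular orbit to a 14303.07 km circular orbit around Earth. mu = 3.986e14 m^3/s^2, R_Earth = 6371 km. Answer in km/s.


r1 = 6728.7950 km = 6.728795e+06 m
r2 = 20674.0700 km = 2.067407e+07 m
dv1 = sqrt(mu/r1)*(sqrt(2*r2/(r1+r2)) - 1) = 1757.6944 m/s
dv2 = sqrt(mu/r2)*(1 - sqrt(2*r1/(r1+r2))) = 1313.8234 m/s
total dv = |dv1| + |dv2| = 1757.6944 + 1313.8234 = 3071.5178 m/s = 3.0715 km/s

3.0715 km/s


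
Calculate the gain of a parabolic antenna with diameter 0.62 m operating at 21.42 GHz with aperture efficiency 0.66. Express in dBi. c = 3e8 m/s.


lambda = c/f = 3e8 / 2.142e+10 = 0.0140056 m
G = eta*(pi*D/lambda)^2 = 0.66*(pi*0.62/0.0140056)^2
G = 12765.0783 (linear)
G = 10*log10(12765.0783) = 41.0602 dBi

41.0602 dBi


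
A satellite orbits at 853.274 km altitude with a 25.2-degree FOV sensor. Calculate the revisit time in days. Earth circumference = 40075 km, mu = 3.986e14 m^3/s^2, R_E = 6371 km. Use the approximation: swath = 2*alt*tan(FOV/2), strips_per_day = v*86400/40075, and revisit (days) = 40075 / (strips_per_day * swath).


swath = 2*853.274*tan(0.2199115) = 381.4587 km
v = sqrt(mu/r) = 7427.9940 m/s = 7.4280 km/s
strips/day = v*86400/40075 = 7.4280*86400/40075 = 16.0144
coverage/day = strips * swath = 16.0144 * 381.4587 = 6108.8470 km
revisit = 40075 / 6108.8470 = 6.5602 days

6.5602 days


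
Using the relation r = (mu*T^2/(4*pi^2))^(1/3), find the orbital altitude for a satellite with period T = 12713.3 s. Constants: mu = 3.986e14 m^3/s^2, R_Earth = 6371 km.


T = 12713.3 s
r = (mu*T^2/(4*pi^2))^(1/3) = (3.986e14 * 12713.3^2 / (4*pi^2))^(1/3)
r = 1.1773296e+07 m = 11773.2956 km
alt = r - R_E = 11773.2956 - 6371 = 5402.2956 km

5402.2956 km


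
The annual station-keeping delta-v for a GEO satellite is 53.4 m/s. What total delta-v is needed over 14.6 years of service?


dV = rate * years = 53.4 * 14.6
dV = 779.6400 m/s

779.6400 m/s


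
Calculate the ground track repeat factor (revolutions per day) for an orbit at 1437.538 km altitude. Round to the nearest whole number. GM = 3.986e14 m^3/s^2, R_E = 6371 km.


r = 7.808538e+06 m
T = 2*pi*sqrt(r^3/mu) = 6866.9805 s = 114.4497 min
revs/day = 1440 / 114.4497 = 12.5819
Rounded: 13 revolutions per day

13 revolutions per day


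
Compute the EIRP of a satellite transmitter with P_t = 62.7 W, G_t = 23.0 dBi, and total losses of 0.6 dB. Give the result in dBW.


Pt = 62.7 W = 17.9727 dBW
EIRP = Pt_dBW + Gt - losses = 17.9727 + 23.0 - 0.6 = 40.3727 dBW

40.3727 dBW


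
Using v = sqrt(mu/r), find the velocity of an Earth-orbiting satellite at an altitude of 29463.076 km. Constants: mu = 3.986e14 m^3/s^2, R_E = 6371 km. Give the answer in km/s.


r = R_E + alt = 6371.0 + 29463.076 = 35834.0760 km = 3.5834076e+07 m
v = sqrt(mu/r) = sqrt(3.986e14 / 3.5834076e+07) = 3335.1897 m/s = 3.3352 km/s

3.3352 km/s


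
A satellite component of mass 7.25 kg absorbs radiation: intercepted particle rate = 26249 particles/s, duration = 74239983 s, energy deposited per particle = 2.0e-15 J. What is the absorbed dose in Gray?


Total energy deposited = rate * time * E_per
  = 26249 * 74239983 * 2.0e-15 = 0.003897451 J
Dose = E_total / mass = 0.003897451 / 7.25
Dose = 5.375794e-04 Gy

5.3758e-04 Gy


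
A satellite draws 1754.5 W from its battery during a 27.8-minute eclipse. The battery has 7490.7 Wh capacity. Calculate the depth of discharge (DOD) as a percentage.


E_used = P * t / 60 = 1754.5 * 27.8 / 60 = 812.9183 Wh
DOD = E_used / E_total * 100 = 812.9183 / 7490.7 * 100
DOD = 10.8524 %

10.8524 %


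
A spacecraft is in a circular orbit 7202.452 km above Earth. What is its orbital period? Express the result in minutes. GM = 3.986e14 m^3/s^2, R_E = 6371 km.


r = 13573.4520 km = 1.3573452e+07 m
T = 2*pi*sqrt(r^3/mu) = 2*pi*sqrt(2.5007538e+21 / 3.986e14)
T = 15737.8966 s = 262.2983 min

262.2983 minutes


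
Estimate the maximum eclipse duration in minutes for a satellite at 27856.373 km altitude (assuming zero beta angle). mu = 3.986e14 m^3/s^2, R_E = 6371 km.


r = 34227.3730 km
T = 1050.3168 min
Eclipse fraction = arcsin(R_E/r)/pi = arcsin(6371.0000/34227.3730)/pi
= arcsin(0.1861376)/pi = 0.05959701
Eclipse duration = 0.05959701 * 1050.3168 = 62.5957 min

62.5957 minutes


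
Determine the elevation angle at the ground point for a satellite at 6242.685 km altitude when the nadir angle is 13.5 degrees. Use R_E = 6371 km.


r = R_E + alt = 12613.6850 km
Law of sines in the satellite / Earth-center / ground-point triangle:
  sin(nadir)/R_E = sin(90 + el)/r  =>  cos(el) = (r/R_E)*sin(nadir)
cos(el) = (12613.6850 / 6371.0000) * sin(13.5 deg) = 0.462189
el = arccos(0.462189) = 62.4715 deg
(Earth-central angle = 90 - nadir - el = 14.0285 deg)

62.4715 degrees


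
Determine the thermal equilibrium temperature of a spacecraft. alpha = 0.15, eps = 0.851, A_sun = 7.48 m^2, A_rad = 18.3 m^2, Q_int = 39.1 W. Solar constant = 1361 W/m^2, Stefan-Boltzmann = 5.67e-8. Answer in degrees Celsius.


Numerator = alpha*S*A_sun + Q_int = 0.15*1361*7.48 + 39.1 = 1566.1420 W
Denominator = eps*sigma*A_rad = 0.851*5.67e-8*18.3 = 8.8300611e-07 W/K^4
T^4 = 1.773648e+09 K^4
T = 205.2187 K = -67.9313 C

-67.9313 degrees Celsius


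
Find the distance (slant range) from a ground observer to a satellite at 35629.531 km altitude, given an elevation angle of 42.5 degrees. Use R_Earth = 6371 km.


h = 35629.531 km, el = 42.5 deg
d = -R_E*sin(el) + sqrt((R_E*sin(el))^2 + 2*R_E*h + h^2)
d = -6371.0000*sin(0.7417649) + sqrt((6371.0000*0.6755902)^2 + 2*6371.0000*35629.531 + 35629.531^2)
d = 37432.8604 km

37432.8604 km


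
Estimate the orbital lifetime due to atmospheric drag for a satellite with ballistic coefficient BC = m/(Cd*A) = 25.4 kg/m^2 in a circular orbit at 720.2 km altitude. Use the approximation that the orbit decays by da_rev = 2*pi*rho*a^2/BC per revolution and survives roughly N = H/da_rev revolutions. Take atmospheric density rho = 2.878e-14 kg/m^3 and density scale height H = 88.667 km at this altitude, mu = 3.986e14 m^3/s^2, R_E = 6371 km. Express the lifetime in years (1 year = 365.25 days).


a = R_E + alt = 7091.2000 km = 7.0912e+06 m
da_rev = 2*pi*rho*a^2/BC = 2*pi*2.878e-14*(7.0912e+06)^2/25.4 = 0.357994546 m per revolution
N = H/da_rev = 88667.0000 m / 0.357994546 m = 247676.9577 revolutions
P = 2*pi*sqrt(a^3/mu) = 5942.7960 s
lifetime = N*P = 247676.9577 * 5942.7960 = 1.4718936e+09 s = 17035.8060 days
years = 17035.8060 / 365.25 = 46.6415 years

46.6415 years


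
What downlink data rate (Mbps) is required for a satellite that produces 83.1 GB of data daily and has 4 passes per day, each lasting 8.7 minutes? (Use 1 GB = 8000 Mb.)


total contact time = 4 * 8.7 * 60 = 2088.0000 s
data = 83.1 GB = 664800.0000 Mb
rate = 664800.0000 / 2088.0000 = 318.3908 Mbps

318.3908 Mbps


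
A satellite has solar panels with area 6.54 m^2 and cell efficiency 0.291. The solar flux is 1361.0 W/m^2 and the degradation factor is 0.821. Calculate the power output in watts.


P = area * eta * S * degradation
P = 6.54 * 0.291 * 1361.0 * 0.821
P = 2126.5325 W

2126.5325 W


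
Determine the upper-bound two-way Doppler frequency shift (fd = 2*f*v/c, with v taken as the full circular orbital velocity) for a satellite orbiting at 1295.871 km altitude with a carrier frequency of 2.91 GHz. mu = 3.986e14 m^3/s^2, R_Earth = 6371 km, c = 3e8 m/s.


r = 7.666871e+06 m
v = sqrt(mu/r) = 7210.4035 m/s (worst-case radial velocity)
f = 2.91 GHz = 2.91e+09 Hz
fd = 2*f*v/c = 2*2.91e+09*7210.4035/3.0e+08
fd = 139881.8280 Hz

139881.8280 Hz


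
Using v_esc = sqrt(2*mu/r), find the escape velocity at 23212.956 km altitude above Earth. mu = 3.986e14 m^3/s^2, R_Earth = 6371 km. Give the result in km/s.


r = 6371.0 + 23212.956 = 29583.9560 km = 2.9583956e+07 m
v_esc = sqrt(2*mu/r) = sqrt(2*3.986e14 / 2.9583956e+07)
v_esc = 5191.0537 m/s = 5.1911 km/s

5.1911 km/s


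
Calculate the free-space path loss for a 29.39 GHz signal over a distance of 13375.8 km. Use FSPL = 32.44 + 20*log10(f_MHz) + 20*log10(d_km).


f = 29.39 GHz = 29390.0000 MHz
d = 13375.8 km
FSPL = 32.44 + 20*log10(29390.0000) + 20*log10(13375.8)
FSPL = 32.44 + 89.3640 + 82.5264
FSPL = 204.3304 dB

204.3304 dB


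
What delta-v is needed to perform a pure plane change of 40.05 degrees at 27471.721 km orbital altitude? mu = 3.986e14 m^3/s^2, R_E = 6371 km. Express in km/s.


r = 33842.7210 km = 3.3842721e+07 m
V = sqrt(mu/r) = 3431.9109 m/s
di = 40.05 deg = 0.6990044 rad
dV = 2*V*sin(di/2) = 2*3431.9109*sin(0.3495022)
dV = 2350.3794 m/s = 2.3504 km/s

2.3504 km/s


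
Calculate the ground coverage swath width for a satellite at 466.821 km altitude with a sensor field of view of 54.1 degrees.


FOV = 54.1 deg = 0.9442231 rad
swath = 2 * alt * tan(FOV/2) = 2 * 466.821 * tan(0.4721116)
swath = 2 * 466.821 * 0.5106252
swath = 476.7411 km

476.7411 km


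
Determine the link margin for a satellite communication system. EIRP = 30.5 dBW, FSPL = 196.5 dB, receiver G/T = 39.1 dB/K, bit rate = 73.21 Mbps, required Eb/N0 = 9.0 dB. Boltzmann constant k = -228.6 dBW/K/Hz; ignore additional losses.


C/N0 = EIRP - FSPL + G/T - k = 30.5 - 196.5 + 39.1 - (-228.6)
C/N0 = 101.7000 dB-Hz
R_b = 73.21 Mbps = 7.321e+07 bps -> 10*log10(R_b) = 78.6457 dB-Hz
Eb/N0 = C/N0 - 10*log10(R_b) = 101.7000 - 78.6457 = 23.0543 dB
Margin = Eb/N0 - Eb/N0_req = 23.0543 - 9.0 = 14.0543 dB (link closes)

14.0543 dB


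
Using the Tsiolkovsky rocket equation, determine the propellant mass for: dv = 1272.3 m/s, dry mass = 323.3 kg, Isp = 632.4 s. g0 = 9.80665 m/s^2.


ve = Isp * g0 = 632.4 * 9.80665 = 6201.725460 m/s
mass ratio = exp(dv/ve) = exp(1272.3/6201.725460) = 1.22771238
m_prop = m_dry * (mr - 1) = 323.3 * (1.22771238 - 1)
m_prop = 73.6194 kg

73.6194 kg


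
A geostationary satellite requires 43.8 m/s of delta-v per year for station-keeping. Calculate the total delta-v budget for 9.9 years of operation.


dV = rate * years = 43.8 * 9.9
dV = 433.6200 m/s

433.6200 m/s


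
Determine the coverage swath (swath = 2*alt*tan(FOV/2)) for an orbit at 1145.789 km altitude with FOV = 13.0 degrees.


FOV = 13.0 deg = 0.2268928 rad
swath = 2 * alt * tan(FOV/2) = 2 * 1145.789 * tan(0.1134464)
swath = 2 * 1145.789 * 0.1139356
swath = 261.0923 km

261.0923 km


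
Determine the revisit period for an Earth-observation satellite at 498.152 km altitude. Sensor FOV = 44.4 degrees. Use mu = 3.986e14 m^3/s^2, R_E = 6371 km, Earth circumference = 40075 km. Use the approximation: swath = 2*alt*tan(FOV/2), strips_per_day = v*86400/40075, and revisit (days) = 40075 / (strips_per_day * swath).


swath = 2*498.152*tan(0.3874631) = 406.5841 km
v = sqrt(mu/r) = 7617.5811 m/s = 7.6176 km/s
strips/day = v*86400/40075 = 7.6176*86400/40075 = 16.4232
coverage/day = strips * swath = 16.4232 * 406.5841 = 6677.4050 km
revisit = 40075 / 6677.4050 = 6.0016 days

6.0016 days


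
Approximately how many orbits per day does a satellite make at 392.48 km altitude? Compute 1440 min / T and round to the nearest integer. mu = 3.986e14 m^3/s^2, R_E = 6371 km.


r = 6.76348e+06 m
T = 2*pi*sqrt(r^3/mu) = 5535.6234 s = 92.2604 min
revs/day = 1440 / 92.2604 = 15.6080
Rounded: 16 revolutions per day

16 revolutions per day


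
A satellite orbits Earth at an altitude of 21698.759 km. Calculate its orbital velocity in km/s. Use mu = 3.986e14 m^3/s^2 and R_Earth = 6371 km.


r = R_E + alt = 6371.0 + 21698.759 = 28069.7590 km = 2.8069759e+07 m
v = sqrt(mu/r) = sqrt(3.986e14 / 2.8069759e+07) = 3768.3333 m/s = 3.7683 km/s

3.7683 km/s


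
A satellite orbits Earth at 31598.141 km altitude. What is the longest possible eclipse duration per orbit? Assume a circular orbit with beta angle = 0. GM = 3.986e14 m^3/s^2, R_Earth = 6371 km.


r = 37969.1410 km
T = 1227.1740 min
Eclipse fraction = arcsin(R_E/r)/pi = arcsin(6371.0000/37969.1410)/pi
= arcsin(0.1677942)/pi = 0.0536644
Eclipse duration = 0.0536644 * 1227.1740 = 65.8555 min

65.8555 minutes


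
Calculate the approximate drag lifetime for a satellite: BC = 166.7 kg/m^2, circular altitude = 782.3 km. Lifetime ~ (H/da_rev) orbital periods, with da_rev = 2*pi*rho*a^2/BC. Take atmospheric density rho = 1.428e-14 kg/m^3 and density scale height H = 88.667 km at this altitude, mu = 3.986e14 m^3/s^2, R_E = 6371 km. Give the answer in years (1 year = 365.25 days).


a = R_E + alt = 7153.3000 km = 7.1533e+06 m
da_rev = 2*pi*rho*a^2/BC = 2*pi*1.428e-14*(7.1533e+06)^2/166.7 = 0.0275413582 m per revolution
N = H/da_rev = 88667.0000 m / 0.0275413582 m = 3.2194128e+06 revolutions
P = 2*pi*sqrt(a^3/mu) = 6021.0312 s
lifetime = N*P = 3.2194128e+06 * 6021.0312 = 1.9384185e+10 s = 224353.9901 days
years = 224353.9901 / 365.25 = 614.2477 years

614.2477 years


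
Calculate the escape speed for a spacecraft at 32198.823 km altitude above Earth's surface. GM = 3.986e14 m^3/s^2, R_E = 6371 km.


r = 6371.0 + 32198.823 = 38569.8230 km = 3.8569823e+07 m
v_esc = sqrt(2*mu/r) = sqrt(2*3.986e14 / 3.8569823e+07)
v_esc = 4546.3181 m/s = 4.5463 km/s

4.5463 km/s


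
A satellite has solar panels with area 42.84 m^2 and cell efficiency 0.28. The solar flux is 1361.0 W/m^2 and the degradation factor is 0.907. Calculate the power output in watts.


P = area * eta * S * degradation
P = 42.84 * 0.28 * 1361.0 * 0.907
P = 14807.1988 W

14807.1988 W


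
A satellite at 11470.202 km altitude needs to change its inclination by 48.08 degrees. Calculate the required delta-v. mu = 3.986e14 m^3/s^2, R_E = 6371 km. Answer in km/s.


r = 17841.2020 km = 1.7841202e+07 m
V = sqrt(mu/r) = 4726.6843 m/s
di = 48.08 deg = 0.8391543 rad
dV = 2*V*sin(di/2) = 2*4726.6843*sin(0.4195772)
dV = 3851.0596 m/s = 3.8511 km/s

3.8511 km/s


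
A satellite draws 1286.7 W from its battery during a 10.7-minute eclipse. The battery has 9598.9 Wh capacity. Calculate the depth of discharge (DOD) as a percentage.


E_used = P * t / 60 = 1286.7 * 10.7 / 60 = 229.4615 Wh
DOD = E_used / E_total * 100 = 229.4615 / 9598.9 * 100
DOD = 2.3905 %

2.3905 %


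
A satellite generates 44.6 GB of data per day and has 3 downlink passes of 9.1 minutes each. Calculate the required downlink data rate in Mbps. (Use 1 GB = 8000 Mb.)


total contact time = 3 * 9.1 * 60 = 1638.0000 s
data = 44.6 GB = 356800.0000 Mb
rate = 356800.0000 / 1638.0000 = 217.8266 Mbps

217.8266 Mbps


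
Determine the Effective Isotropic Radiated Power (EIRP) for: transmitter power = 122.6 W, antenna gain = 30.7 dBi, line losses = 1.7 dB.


Pt = 122.6 W = 20.8849 dBW
EIRP = Pt_dBW + Gt - losses = 20.8849 + 30.7 - 1.7 = 49.8849 dBW

49.8849 dBW


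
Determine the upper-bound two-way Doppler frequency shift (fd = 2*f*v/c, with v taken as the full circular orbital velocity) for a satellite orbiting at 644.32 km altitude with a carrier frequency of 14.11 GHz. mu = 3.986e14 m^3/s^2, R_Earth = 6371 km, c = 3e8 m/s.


r = 7.01532e+06 m
v = sqrt(mu/r) = 7537.8051 m/s (worst-case radial velocity)
f = 14.11 GHz = 1.411e+10 Hz
fd = 2*f*v/c = 2*1.411e+10*7537.8051/3.0e+08
fd = 709056.2001 Hz

709056.2001 Hz


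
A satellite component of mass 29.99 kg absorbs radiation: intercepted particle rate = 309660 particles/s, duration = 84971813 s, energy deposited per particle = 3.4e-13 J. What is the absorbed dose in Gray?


Total energy deposited = rate * time * E_per
  = 309660 * 84971813 * 3.4e-13 = 8.9462 J
Dose = E_total / mass = 8.9462 / 29.99
Dose = 0.2983063 Gy

0.2983 Gy


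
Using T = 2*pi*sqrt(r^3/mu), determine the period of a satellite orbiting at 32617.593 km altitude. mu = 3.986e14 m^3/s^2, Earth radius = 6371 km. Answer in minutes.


r = 38988.5930 km = 3.8988593e+07 m
T = 2*pi*sqrt(r^3/mu) = 2*pi*sqrt(5.9266965e+22 / 3.986e14)
T = 76615.6632 s = 1276.9277 min

1276.9277 minutes


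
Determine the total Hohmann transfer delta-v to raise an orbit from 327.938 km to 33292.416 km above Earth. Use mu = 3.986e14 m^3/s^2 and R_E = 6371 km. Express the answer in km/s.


r1 = 6698.9380 km = 6.698938e+06 m
r2 = 39663.4160 km = 3.9663416e+07 m
dv1 = sqrt(mu/r1)*(sqrt(2*r2/(r1+r2)) - 1) = 2376.2903 m/s
dv2 = sqrt(mu/r2)*(1 - sqrt(2*r1/(r1+r2))) = 1465.9506 m/s
total dv = |dv1| + |dv2| = 2376.2903 + 1465.9506 = 3842.2409 m/s = 3.8422 km/s

3.8422 km/s


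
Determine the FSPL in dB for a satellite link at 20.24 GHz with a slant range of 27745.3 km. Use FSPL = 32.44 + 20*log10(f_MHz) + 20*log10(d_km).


f = 20.24 GHz = 20240.0000 MHz
d = 27745.3 km
FSPL = 32.44 + 20*log10(20240.0000) + 20*log10(27745.3)
FSPL = 32.44 + 86.1242 + 88.8638
FSPL = 207.4280 dB

207.4280 dB


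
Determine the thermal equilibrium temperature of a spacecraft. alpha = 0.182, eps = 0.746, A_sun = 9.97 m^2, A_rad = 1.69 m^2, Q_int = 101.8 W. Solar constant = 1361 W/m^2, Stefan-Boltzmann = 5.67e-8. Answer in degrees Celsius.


Numerator = alpha*S*A_sun + Q_int = 0.182*1361*9.97 + 101.8 = 2571.3889 W
Denominator = eps*sigma*A_rad = 0.746*5.67e-8*1.69 = 7.1483958e-08 W/K^4
T^4 = 3.5971552e+10 K^4
T = 435.5016 K = 162.3516 C

162.3516 degrees Celsius


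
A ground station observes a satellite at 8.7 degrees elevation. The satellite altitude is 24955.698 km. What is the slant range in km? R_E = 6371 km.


h = 24955.698 km, el = 8.7 deg
d = -R_E*sin(el) + sqrt((R_E*sin(el))^2 + 2*R_E*h + h^2)
d = -6371.0000*sin(0.1518436) + sqrt((6371.0000*0.1512608)^2 + 2*6371.0000*24955.698 + 24955.698^2)
d = 29723.4653 km

29723.4653 km


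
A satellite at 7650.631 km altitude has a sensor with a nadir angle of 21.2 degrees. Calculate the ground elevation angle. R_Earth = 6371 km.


r = R_E + alt = 14021.6310 km
Law of sines in the satellite / Earth-center / ground-point triangle:
  sin(nadir)/R_E = sin(90 + el)/r  =>  cos(el) = (r/R_E)*sin(nadir)
cos(el) = (14021.6310 / 6371.0000) * sin(21.2 deg) = 0.7958823
el = arccos(0.7958823) = 37.2613 deg
(Earth-central angle = 90 - nadir - el = 31.5387 deg)

37.2613 degrees


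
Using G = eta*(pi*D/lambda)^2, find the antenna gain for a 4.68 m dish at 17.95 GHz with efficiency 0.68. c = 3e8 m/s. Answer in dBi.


lambda = c/f = 3e8 / 1.795e+10 = 0.01671309 m
G = eta*(pi*D/lambda)^2 = 0.68*(pi*4.68/0.01671309)^2
G = 526243.5194 (linear)
G = 10*log10(526243.5194) = 57.2119 dBi

57.2119 dBi


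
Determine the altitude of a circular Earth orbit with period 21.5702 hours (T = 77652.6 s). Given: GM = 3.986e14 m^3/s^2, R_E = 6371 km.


T = 77652.6 s
r = (mu*T^2/(4*pi^2))^(1/3) = (3.986e14 * 77652.6^2 / (4*pi^2))^(1/3)
r = 3.9339592e+07 m = 39339.5922 km
alt = r - R_E = 39339.5922 - 6371 = 32968.5922 km

32968.5922 km


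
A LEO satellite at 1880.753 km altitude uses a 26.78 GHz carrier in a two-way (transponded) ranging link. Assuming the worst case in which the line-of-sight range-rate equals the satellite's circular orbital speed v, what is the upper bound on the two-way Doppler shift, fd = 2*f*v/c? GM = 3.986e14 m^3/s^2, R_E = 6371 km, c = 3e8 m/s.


r = 8.251753e+06 m
v = sqrt(mu/r) = 6950.1718 m/s (worst-case radial velocity)
f = 26.78 GHz = 2.678e+10 Hz
fd = 2*f*v/c = 2*2.678e+10*6950.1718/3.0e+08
fd = 1.2408373e+06 Hz

1.2408e+06 Hz


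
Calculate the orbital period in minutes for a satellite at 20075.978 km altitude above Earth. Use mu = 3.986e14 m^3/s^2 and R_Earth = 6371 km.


r = 26446.9780 km = 2.6446978e+07 m
T = 2*pi*sqrt(r^3/mu) = 2*pi*sqrt(1.8498144e+22 / 3.986e14)
T = 42803.1077 s = 713.3851 min

713.3851 minutes


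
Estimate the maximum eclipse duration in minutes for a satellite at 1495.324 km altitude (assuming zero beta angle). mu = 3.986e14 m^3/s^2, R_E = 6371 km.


r = 7866.3240 km
T = 115.7225 min
Eclipse fraction = arcsin(R_E/r)/pi = arcsin(6371.0000/7866.3240)/pi
= arcsin(0.8099082)/pi = 0.3004831
Eclipse duration = 0.3004831 * 115.7225 = 34.7726 min

34.7726 minutes


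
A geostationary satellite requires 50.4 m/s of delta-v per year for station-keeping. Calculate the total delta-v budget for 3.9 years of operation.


dV = rate * years = 50.4 * 3.9
dV = 196.5600 m/s

196.5600 m/s


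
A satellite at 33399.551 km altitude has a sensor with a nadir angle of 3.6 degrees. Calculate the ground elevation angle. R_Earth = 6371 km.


r = R_E + alt = 39770.5510 km
Law of sines in the satellite / Earth-center / ground-point triangle:
  sin(nadir)/R_E = sin(90 + el)/r  =>  cos(el) = (r/R_E)*sin(nadir)
cos(el) = (39770.5510 / 6371.0000) * sin(3.6 deg) = 0.3919657
el = arccos(0.3919657) = 66.9231 deg
(Earth-central angle = 90 - nadir - el = 19.4769 deg)

66.9231 degrees


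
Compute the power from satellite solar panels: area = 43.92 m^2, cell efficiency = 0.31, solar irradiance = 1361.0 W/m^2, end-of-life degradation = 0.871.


P = area * eta * S * degradation
P = 43.92 * 0.31 * 1361.0 * 0.871
P = 16139.8802 W

16139.8802 W


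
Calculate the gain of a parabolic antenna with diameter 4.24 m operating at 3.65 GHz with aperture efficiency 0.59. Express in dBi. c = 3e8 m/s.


lambda = c/f = 3e8 / 3.65e+09 = 0.08219178 m
G = eta*(pi*D/lambda)^2 = 0.59*(pi*4.24/0.08219178)^2
G = 15496.2527 (linear)
G = 10*log10(15496.2527) = 41.9023 dBi

41.9023 dBi


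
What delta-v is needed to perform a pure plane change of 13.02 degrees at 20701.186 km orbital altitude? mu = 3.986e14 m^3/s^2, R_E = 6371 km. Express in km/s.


r = 27072.1860 km = 2.7072186e+07 m
V = sqrt(mu/r) = 3837.1342 m/s
di = 13.02 deg = 0.2272419 rad
dV = 2*V*sin(di/2) = 2*3837.1342*sin(0.1136209)
dV = 870.0826 m/s = 0.8700826 km/s

0.8701 km/s


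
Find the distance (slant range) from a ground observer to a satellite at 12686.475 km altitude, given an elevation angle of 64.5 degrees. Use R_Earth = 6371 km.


h = 12686.475 km, el = 64.5 deg
d = -R_E*sin(el) + sqrt((R_E*sin(el))^2 + 2*R_E*h + h^2)
d = -6371.0000*sin(1.1257) + sqrt((6371.0000*0.9025853)^2 + 2*6371.0000*12686.475 + 12686.475^2)
d = 13108.6980 km

13108.6980 km


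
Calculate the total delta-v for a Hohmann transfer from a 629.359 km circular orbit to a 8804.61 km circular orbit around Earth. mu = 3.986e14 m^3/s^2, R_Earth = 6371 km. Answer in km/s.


r1 = 7000.3590 km = 7.000359e+06 m
r2 = 15175.6100 km = 1.517561e+07 m
dv1 = sqrt(mu/r1)*(sqrt(2*r2/(r1+r2)) - 1) = 1282.0009 m/s
dv2 = sqrt(mu/r2)*(1 - sqrt(2*r1/(r1+r2))) = 1052.8170 m/s
total dv = |dv1| + |dv2| = 1282.0009 + 1052.8170 = 2334.8179 m/s = 2.3348 km/s

2.3348 km/s


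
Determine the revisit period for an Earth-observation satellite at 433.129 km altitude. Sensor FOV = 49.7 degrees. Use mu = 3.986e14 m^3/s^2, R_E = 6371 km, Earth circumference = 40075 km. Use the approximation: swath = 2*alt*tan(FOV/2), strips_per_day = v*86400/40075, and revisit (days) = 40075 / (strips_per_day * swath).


swath = 2*433.129*tan(0.4337143) = 401.1851 km
v = sqrt(mu/r) = 7653.8928 m/s = 7.6539 km/s
strips/day = v*86400/40075 = 7.6539*86400/40075 = 16.5015
coverage/day = strips * swath = 16.5015 * 401.1851 = 6620.1434 km
revisit = 40075 / 6620.1434 = 6.0535 days

6.0535 days


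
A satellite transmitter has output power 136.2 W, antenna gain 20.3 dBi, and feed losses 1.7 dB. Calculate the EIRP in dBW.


Pt = 136.2 W = 21.3418 dBW
EIRP = Pt_dBW + Gt - losses = 21.3418 + 20.3 - 1.7 = 39.9418 dBW

39.9418 dBW


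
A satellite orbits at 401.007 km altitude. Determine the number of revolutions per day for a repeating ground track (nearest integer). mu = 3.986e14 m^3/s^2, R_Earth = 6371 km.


r = 6.772007e+06 m
T = 2*pi*sqrt(r^3/mu) = 5546.0952 s = 92.4349 min
revs/day = 1440 / 92.4349 = 15.5785
Rounded: 16 revolutions per day

16 revolutions per day


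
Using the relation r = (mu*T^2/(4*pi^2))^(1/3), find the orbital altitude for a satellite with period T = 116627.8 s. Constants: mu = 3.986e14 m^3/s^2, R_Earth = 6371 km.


T = 116627.8 s
r = (mu*T^2/(4*pi^2))^(1/3) = (3.986e14 * 116627.8^2 / (4*pi^2))^(1/3)
r = 5.1593371e+07 m = 51593.3714 km
alt = r - R_E = 51593.3714 - 6371 = 45222.3714 km

45222.3714 km


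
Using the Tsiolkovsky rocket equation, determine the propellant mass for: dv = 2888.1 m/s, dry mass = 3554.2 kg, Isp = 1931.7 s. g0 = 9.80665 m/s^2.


ve = Isp * g0 = 1931.7 * 9.80665 = 18943.505805 m/s
mass ratio = exp(dv/ve) = exp(2888.1/18943.505805) = 1.16469422
m_prop = m_dry * (mr - 1) = 3554.2 * (1.16469422 - 1)
m_prop = 585.3562 kg

585.3562 kg


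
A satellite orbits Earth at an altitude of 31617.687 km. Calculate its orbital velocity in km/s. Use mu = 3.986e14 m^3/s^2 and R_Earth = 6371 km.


r = R_E + alt = 6371.0 + 31617.687 = 37988.6870 km = 3.7988687e+07 m
v = sqrt(mu/r) = sqrt(3.986e14 / 3.7988687e+07) = 3239.2279 m/s = 3.2392 km/s

3.2392 km/s


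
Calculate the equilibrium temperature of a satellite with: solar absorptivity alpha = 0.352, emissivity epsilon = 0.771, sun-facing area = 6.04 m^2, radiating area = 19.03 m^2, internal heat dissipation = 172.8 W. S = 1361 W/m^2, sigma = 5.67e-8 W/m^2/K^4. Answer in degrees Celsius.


Numerator = alpha*S*A_sun + Q_int = 0.352*1361*6.04 + 172.8 = 3066.3949 W
Denominator = eps*sigma*A_rad = 0.771*5.67e-8*19.03 = 8.3190977e-07 W/K^4
T^4 = 3.6859705e+09 K^4
T = 246.3984 K = -26.7516 C

-26.7516 degrees Celsius


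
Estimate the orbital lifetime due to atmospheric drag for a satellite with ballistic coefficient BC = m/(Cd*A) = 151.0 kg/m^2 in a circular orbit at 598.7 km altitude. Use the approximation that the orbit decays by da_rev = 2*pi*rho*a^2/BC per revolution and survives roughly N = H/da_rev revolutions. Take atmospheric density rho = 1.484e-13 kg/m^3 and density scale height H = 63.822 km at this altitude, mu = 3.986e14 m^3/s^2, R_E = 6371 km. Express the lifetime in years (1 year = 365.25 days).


a = R_E + alt = 6969.7000 km = 6.9697e+06 m
da_rev = 2*pi*rho*a^2/BC = 2*pi*1.484e-13*(6.9697e+06)^2/151.0 = 0.299961138 m per revolution
N = H/da_rev = 63822.0000 m / 0.299961138 m = 212767.5622 revolutions
P = 2*pi*sqrt(a^3/mu) = 5790.7171 s
lifetime = N*P = 212767.5622 * 5790.7171 = 1.2320768e+09 s = 14260.1477 days
years = 14260.1477 / 365.25 = 39.0422 years

39.0422 years


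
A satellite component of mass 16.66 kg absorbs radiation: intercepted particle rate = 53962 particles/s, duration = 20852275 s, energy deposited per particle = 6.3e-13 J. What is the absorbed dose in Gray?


Total energy deposited = rate * time * E_per
  = 53962 * 20852275 * 6.3e-13 = 0.7088952 J
Dose = E_total / mass = 0.7088952 / 16.66
Dose = 0.04255073 Gy

0.0426 Gy


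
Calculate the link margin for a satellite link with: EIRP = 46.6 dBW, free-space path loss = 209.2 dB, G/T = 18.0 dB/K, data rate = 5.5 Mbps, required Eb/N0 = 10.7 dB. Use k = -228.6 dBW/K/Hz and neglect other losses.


C/N0 = EIRP - FSPL + G/T - k = 46.6 - 209.2 + 18.0 - (-228.6)
C/N0 = 84.0000 dB-Hz
R_b = 5.5 Mbps = 5.5e+06 bps -> 10*log10(R_b) = 67.4036 dB-Hz
Eb/N0 = C/N0 - 10*log10(R_b) = 84.0000 - 67.4036 = 16.5964 dB
Margin = Eb/N0 - Eb/N0_req = 16.5964 - 10.7 = 5.8964 dB (link closes)

5.8964 dB


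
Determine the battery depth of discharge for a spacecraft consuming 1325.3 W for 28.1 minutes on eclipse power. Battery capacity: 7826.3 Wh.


E_used = P * t / 60 = 1325.3 * 28.1 / 60 = 620.6822 Wh
DOD = E_used / E_total * 100 = 620.6822 / 7826.3 * 100
DOD = 7.9307 %

7.9307 %


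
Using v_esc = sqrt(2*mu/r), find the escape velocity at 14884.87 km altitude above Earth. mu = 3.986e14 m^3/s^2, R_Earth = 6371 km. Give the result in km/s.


r = 6371.0 + 14884.87 = 21255.8700 km = 2.125587e+07 m
v_esc = sqrt(2*mu/r) = sqrt(2*3.986e14 / 2.125587e+07)
v_esc = 6124.1272 m/s = 6.1241 km/s

6.1241 km/s


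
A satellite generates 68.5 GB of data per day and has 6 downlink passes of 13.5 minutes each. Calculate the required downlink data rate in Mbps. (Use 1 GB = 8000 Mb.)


total contact time = 6 * 13.5 * 60 = 4860.0000 s
data = 68.5 GB = 548000.0000 Mb
rate = 548000.0000 / 4860.0000 = 112.7572 Mbps

112.7572 Mbps


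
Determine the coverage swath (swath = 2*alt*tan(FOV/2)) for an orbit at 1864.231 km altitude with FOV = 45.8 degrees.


FOV = 45.8 deg = 0.7993608 rad
swath = 2 * alt * tan(FOV/2) = 2 * 1864.231 * tan(0.3996804)
swath = 2 * 1864.231 * 0.4224165
swath = 1574.9640 km

1574.9640 km


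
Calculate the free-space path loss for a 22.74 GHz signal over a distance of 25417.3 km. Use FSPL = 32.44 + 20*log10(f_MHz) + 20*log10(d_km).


f = 22.74 GHz = 22740.0000 MHz
d = 25417.3 km
FSPL = 32.44 + 20*log10(22740.0000) + 20*log10(25417.3)
FSPL = 32.44 + 87.1358 + 88.1026
FSPL = 207.6784 dB

207.6784 dB


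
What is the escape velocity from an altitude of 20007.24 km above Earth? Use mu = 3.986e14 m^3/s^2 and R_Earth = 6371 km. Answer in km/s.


r = 6371.0 + 20007.24 = 26378.2400 km = 2.637824e+07 m
v_esc = sqrt(2*mu/r) = sqrt(2*3.986e14 / 2.637824e+07)
v_esc = 5497.4430 m/s = 5.4974 km/s

5.4974 km/s


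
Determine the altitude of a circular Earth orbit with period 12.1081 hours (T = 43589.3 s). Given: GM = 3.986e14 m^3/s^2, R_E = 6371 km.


T = 43589.3 s
r = (mu*T^2/(4*pi^2))^(1/3) = (3.986e14 * 43589.3^2 / (4*pi^2))^(1/3)
r = 2.676984e+07 m = 26769.8404 km
alt = r - R_E = 26769.8404 - 6371 = 20398.8404 km

20398.8404 km


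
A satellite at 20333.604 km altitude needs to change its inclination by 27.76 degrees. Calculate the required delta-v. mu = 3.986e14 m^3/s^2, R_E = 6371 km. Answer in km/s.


r = 26704.6040 km = 2.6704604e+07 m
V = sqrt(mu/r) = 3863.4525 m/s
di = 27.76 deg = 0.4845034 rad
dV = 2*V*sin(di/2) = 2*3863.4525*sin(0.2422517)
dV = 1853.6009 m/s = 1.8536 km/s

1.8536 km/s


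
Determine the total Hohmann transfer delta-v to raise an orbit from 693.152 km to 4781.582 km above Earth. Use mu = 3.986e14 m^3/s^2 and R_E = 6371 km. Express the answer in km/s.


r1 = 7064.1520 km = 7.064152e+06 m
r2 = 11152.5820 km = 1.1152582e+07 m
dv1 = sqrt(mu/r1)*(sqrt(2*r2/(r1+r2)) - 1) = 800.3036 m/s
dv2 = sqrt(mu/r2)*(1 - sqrt(2*r1/(r1+r2))) = 713.4376 m/s
total dv = |dv1| + |dv2| = 800.3036 + 713.4376 = 1513.7413 m/s = 1.5137 km/s

1.5137 km/s


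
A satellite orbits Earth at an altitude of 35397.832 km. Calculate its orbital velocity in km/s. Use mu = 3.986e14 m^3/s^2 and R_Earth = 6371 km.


r = R_E + alt = 6371.0 + 35397.832 = 41768.8320 km = 4.1768832e+07 m
v = sqrt(mu/r) = sqrt(3.986e14 / 4.1768832e+07) = 3089.1748 m/s = 3.0892 km/s

3.0892 km/s


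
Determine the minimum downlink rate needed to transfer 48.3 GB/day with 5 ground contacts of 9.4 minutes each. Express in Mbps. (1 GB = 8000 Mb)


total contact time = 5 * 9.4 * 60 = 2820.0000 s
data = 48.3 GB = 386400.0000 Mb
rate = 386400.0000 / 2820.0000 = 137.0213 Mbps

137.0213 Mbps


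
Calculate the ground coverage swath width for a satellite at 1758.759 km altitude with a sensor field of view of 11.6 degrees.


FOV = 11.6 deg = 0.2024582 rad
swath = 2 * alt * tan(FOV/2) = 2 * 1758.759 * tan(0.1012291)
swath = 2 * 1758.759 * 0.1015763
swath = 357.2964 km

357.2964 km


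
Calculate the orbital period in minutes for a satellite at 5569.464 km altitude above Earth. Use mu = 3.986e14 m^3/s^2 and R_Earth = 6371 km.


r = 11940.4640 km = 1.1940464e+07 m
T = 2*pi*sqrt(r^3/mu) = 2*pi*sqrt(1.7024078e+21 / 3.986e14)
T = 12985.0321 s = 216.4172 min

216.4172 minutes


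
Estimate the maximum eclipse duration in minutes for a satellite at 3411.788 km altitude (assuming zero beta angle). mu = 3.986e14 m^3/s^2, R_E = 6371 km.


r = 9782.7880 km
T = 160.4922 min
Eclipse fraction = arcsin(R_E/r)/pi = arcsin(6371.0000/9782.7880)/pi
= arcsin(0.6512458)/pi = 0.2257533
Eclipse duration = 0.2257533 * 160.4922 = 36.2316 min

36.2316 minutes


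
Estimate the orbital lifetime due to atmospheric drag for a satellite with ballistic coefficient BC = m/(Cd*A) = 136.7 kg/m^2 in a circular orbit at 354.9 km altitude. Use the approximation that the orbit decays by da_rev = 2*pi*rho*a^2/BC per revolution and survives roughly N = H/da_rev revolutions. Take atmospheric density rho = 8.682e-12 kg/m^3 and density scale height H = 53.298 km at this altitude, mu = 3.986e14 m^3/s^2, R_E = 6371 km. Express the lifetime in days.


a = R_E + alt = 6725.9000 km = 6.7259e+06 m
da_rev = 2*pi*rho*a^2/BC = 2*pi*8.682e-12*(6.7259e+06)^2/136.7 = 18.052275 m per revolution
N = H/da_rev = 53298.0000 m / 18.052275 m = 2952.4256 revolutions
P = 2*pi*sqrt(a^3/mu) = 5489.5511 s
lifetime = N*P = 2952.4256 * 5489.5511 = 1.6207491e+07 s = 187.5867 days

187.5867 days


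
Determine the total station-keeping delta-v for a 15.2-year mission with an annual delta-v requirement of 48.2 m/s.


dV = rate * years = 48.2 * 15.2
dV = 732.6400 m/s

732.6400 m/s


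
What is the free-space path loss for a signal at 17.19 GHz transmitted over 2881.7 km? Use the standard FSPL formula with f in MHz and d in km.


f = 17.19 GHz = 17190.0000 MHz
d = 2881.7 km
FSPL = 32.44 + 20*log10(17190.0000) + 20*log10(2881.7)
FSPL = 32.44 + 84.7055 + 69.1930
FSPL = 186.3385 dB

186.3385 dB


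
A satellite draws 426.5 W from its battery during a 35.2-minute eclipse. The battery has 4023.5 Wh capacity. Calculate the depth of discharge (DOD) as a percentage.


E_used = P * t / 60 = 426.5 * 35.2 / 60 = 250.2133 Wh
DOD = E_used / E_total * 100 = 250.2133 / 4023.5 * 100
DOD = 6.2188 %

6.2188 %


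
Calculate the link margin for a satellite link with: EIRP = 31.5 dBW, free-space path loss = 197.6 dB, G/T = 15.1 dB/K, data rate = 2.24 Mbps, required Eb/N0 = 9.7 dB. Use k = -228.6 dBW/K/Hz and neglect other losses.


C/N0 = EIRP - FSPL + G/T - k = 31.5 - 197.6 + 15.1 - (-228.6)
C/N0 = 77.6000 dB-Hz
R_b = 2.24 Mbps = 2.24e+06 bps -> 10*log10(R_b) = 63.5025 dB-Hz
Eb/N0 = C/N0 - 10*log10(R_b) = 77.6000 - 63.5025 = 14.0975 dB
Margin = Eb/N0 - Eb/N0_req = 14.0975 - 9.7 = 4.3975 dB (link closes)

4.3975 dB


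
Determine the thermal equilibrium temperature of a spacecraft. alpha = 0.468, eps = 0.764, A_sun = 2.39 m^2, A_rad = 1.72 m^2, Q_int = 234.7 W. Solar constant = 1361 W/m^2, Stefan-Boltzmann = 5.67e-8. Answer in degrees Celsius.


Numerator = alpha*S*A_sun + Q_int = 0.468*1361*2.39 + 234.7 = 1757.0057 W
Denominator = eps*sigma*A_rad = 0.764*5.67e-8*1.72 = 7.4508336e-08 W/K^4
T^4 = 2.3581331e+10 K^4
T = 391.8701 K = 118.7201 C

118.7201 degrees Celsius


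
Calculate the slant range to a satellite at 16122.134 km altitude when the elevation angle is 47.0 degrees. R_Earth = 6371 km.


h = 16122.134 km, el = 47.0 deg
d = -R_E*sin(el) + sqrt((R_E*sin(el))^2 + 2*R_E*h + h^2)
d = -6371.0000*sin(0.8203047) + sqrt((6371.0000*0.7313537)^2 + 2*6371.0000*16122.134 + 16122.134^2)
d = 17410.0257 km

17410.0257 km


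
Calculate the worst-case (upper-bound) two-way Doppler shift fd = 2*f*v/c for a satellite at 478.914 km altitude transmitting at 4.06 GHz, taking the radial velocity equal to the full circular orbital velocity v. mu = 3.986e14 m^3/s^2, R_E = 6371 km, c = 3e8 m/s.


r = 6.849914e+06 m
v = sqrt(mu/r) = 7628.2706 m/s (worst-case radial velocity)
f = 4.06 GHz = 4.06e+09 Hz
fd = 2*f*v/c = 2*4.06e+09*7628.2706/3.0e+08
fd = 206471.8562 Hz

206471.8562 Hz


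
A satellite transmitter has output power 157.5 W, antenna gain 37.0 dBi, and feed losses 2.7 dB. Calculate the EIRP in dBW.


Pt = 157.5 W = 21.9728 dBW
EIRP = Pt_dBW + Gt - losses = 21.9728 + 37.0 - 2.7 = 56.2728 dBW

56.2728 dBW


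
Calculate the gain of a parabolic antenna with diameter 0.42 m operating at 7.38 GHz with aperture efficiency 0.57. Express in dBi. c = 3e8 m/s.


lambda = c/f = 3e8 / 7.38e+09 = 0.04065041 m
G = eta*(pi*D/lambda)^2 = 0.57*(pi*0.42/0.04065041)^2
G = 600.5420 (linear)
G = 10*log10(600.5420) = 27.7854 dBi

27.7854 dBi


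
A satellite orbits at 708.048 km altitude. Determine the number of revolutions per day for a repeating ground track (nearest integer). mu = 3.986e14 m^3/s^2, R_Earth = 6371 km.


r = 7.079048e+06 m
T = 2*pi*sqrt(r^3/mu) = 5927.5265 s = 98.7921 min
revs/day = 1440 / 98.7921 = 14.5761
Rounded: 15 revolutions per day

15 revolutions per day


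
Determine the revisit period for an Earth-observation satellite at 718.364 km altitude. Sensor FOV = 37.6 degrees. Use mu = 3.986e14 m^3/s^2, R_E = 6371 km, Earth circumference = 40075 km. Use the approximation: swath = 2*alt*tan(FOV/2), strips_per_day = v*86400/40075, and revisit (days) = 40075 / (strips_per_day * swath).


swath = 2*718.364*tan(0.3281219) = 489.1021 km
v = sqrt(mu/r) = 7498.3379 m/s = 7.4983 km/s
strips/day = v*86400/40075 = 7.4983*86400/40075 = 16.1661
coverage/day = strips * swath = 16.1661 * 489.1021 = 7906.8728 km
revisit = 40075 / 7906.8728 = 5.0684 days

5.0684 days


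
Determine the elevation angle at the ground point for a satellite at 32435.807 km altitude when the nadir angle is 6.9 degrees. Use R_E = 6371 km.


r = R_E + alt = 38806.8070 km
Law of sines in the satellite / Earth-center / ground-point triangle:
  sin(nadir)/R_E = sin(90 + el)/r  =>  cos(el) = (r/R_E)*sin(nadir)
cos(el) = (38806.8070 / 6371.0000) * sin(6.9 deg) = 0.7317732
el = arccos(0.7317732) = 42.9647 deg
(Earth-central angle = 90 - nadir - el = 40.1353 deg)

42.9647 degrees


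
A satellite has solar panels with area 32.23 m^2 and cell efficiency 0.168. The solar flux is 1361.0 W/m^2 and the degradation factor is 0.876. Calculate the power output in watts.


P = area * eta * S * degradation
P = 32.23 * 0.168 * 1361.0 * 0.876
P = 6455.5287 W

6455.5287 W


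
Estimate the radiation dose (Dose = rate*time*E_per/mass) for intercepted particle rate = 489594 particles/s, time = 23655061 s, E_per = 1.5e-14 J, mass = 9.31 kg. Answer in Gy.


Total energy deposited = rate * time * E_per
  = 489594 * 23655061 * 1.5e-14 = 0.1737206 J
Dose = E_total / mass = 0.1737206 / 9.31
Dose = 0.01865957 Gy

0.0187 Gy


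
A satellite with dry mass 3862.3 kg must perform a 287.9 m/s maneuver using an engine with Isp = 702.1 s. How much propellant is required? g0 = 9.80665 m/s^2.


ve = Isp * g0 = 702.1 * 9.80665 = 6885.248965 m/s
mass ratio = exp(dv/ve) = exp(287.9/6885.248965) = 1.04270055
m_prop = m_dry * (mr - 1) = 3862.3 * (1.04270055 - 1)
m_prop = 164.9223 kg

164.9223 kg


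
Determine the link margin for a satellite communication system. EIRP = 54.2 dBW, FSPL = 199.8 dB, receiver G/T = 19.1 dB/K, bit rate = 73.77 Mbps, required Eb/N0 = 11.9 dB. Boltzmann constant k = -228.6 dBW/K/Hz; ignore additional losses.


C/N0 = EIRP - FSPL + G/T - k = 54.2 - 199.8 + 19.1 - (-228.6)
C/N0 = 102.1000 dB-Hz
R_b = 73.77 Mbps = 7.377e+07 bps -> 10*log10(R_b) = 78.6788 dB-Hz
Eb/N0 = C/N0 - 10*log10(R_b) = 102.1000 - 78.6788 = 23.4212 dB
Margin = Eb/N0 - Eb/N0_req = 23.4212 - 11.9 = 11.5212 dB (link closes)

11.5212 dB


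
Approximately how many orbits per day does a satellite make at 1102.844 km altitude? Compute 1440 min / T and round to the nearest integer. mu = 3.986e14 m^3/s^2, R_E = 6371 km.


r = 7.473844e+06 m
T = 2*pi*sqrt(r^3/mu) = 6430.2412 s = 107.1707 min
revs/day = 1440 / 107.1707 = 13.4365
Rounded: 13 revolutions per day

13 revolutions per day


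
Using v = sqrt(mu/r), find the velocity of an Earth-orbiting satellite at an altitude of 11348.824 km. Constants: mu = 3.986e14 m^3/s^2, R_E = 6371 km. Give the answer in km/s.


r = R_E + alt = 6371.0 + 11348.824 = 17719.8240 km = 1.7719824e+07 m
v = sqrt(mu/r) = sqrt(3.986e14 / 1.7719824e+07) = 4742.8451 m/s = 4.7428 km/s

4.7428 km/s


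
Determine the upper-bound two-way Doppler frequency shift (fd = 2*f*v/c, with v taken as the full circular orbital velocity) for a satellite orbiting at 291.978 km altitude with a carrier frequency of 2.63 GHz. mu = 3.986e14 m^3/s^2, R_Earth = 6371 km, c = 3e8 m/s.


r = 6.662978e+06 m
v = sqrt(mu/r) = 7734.5394 m/s (worst-case radial velocity)
f = 2.63 GHz = 2.63e+09 Hz
fd = 2*f*v/c = 2*2.63e+09*7734.5394/3.0e+08
fd = 135612.2579 Hz

135612.2579 Hz
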